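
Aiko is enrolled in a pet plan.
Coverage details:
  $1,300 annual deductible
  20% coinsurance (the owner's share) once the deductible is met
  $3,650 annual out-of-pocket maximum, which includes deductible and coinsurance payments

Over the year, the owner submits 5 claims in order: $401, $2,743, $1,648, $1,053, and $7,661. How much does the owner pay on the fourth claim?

Bill 1, $401: entire amount goes to the deductible. Owner pays $401; OOP now $401.
Bill 2, $2,743: $899 finishes the deductible; $1,844 goes to coinsurance; 20% of $1,844 = $368.80. Cost to owner: $1,267.80. OOP to date $1,668.80.
Bill 3, $1,648: 20% coinsurance on $1,648 = $329.60. Owner owes $329.60 (running OOP $1,998.40).
Bill 4, $1,053: deductible already satisfied, so owner's share is 20% × $1,053 = $210.60. Owner pays $210.60; OOP now $2,209.

$210.60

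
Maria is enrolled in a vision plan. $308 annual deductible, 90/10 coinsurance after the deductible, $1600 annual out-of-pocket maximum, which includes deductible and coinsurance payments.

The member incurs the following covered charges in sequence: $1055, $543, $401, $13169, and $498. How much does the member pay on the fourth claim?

$1122.90

Claim 1 ($1055): $308 to deductible, leaving $747; 10% of $747 = $74.70. Member pays $382.70; OOP now $382.70.
Claim 2 ($543): deductible already satisfied, so member's share is 10% × $543 = $54.30. Member owes $54.30 (running OOP $437).
Claim 3 ($401): deductible met; 10% of $401 = $40.10. Member owes $40.10 (running OOP $477.10).
Claim 4 ($13169): deductible already satisfied, so member's share is 10% × $13169 = $1316.90. OOP would hit $1794 > $1600, so the cap limits the member to $1600 − $477.10 = $1122.90.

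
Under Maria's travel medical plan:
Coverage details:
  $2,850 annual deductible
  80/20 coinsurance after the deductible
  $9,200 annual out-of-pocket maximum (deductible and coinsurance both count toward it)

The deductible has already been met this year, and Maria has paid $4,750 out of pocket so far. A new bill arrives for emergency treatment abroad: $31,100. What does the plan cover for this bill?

With the deductible met, the entire $31,100 is subject to coinsurance.
20% of $31,100 = $6,220 falls to the traveler.
That would bring total out-of-pocket to $10,970, past the $9,200 cap. The traveler is capped at $9,200 − $4,750 = $4,450 on this claim.
The insurer covers the remainder: $31,100 − $4,450 = $26,650.

$26,650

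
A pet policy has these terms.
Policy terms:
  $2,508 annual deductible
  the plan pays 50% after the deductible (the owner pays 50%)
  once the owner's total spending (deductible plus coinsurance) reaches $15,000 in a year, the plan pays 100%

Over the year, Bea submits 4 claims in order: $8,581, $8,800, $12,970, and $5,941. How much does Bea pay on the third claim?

Claim 1 — $8,581: $2,508 to deductible, leaving $6,073; 50% of $6,073 = $3,036.50. Cost to owner: $5,544.50. OOP to date $5,544.50.
Claim 2 — $8,800: 50% coinsurance on $8,800 = $4,400. Owner pays $4,400; OOP now $9,944.50.
Claim 3 — $12,970: deductible met; 50% of $12,970 = $6,485. Adding that to $9,944.50 gives $16,429.50, past the $15,000 cap; owner pays only $15,000 − $9,944.50 = $5,055.50.

$5,055.50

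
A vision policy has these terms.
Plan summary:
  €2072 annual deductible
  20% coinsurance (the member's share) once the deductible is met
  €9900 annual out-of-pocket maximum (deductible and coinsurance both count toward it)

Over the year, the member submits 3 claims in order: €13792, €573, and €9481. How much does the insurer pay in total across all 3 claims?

Bill 1, €13792: deductible takes €2072, €11720 remains; member's 20% is €2344. Member pays €4416; OOP now €4416. Insurer: €13792 − €4416 = €9376.
Bill 2, €573: deductible already satisfied, so member's share is 20% × €573 = €114.60. Member owes €114.60 (running OOP €4530.60). Insurer: €573 − €114.60 = €458.40.
Bill 3, €9481: deductible already satisfied, so member's share is 20% × €9481 = €1896.20. Member pays €1896.20; OOP now €6426.80. Insurer: €9481 − €1896.20 = €7584.80.
Insurer total: €9376 + €458.40 + €7584.80 = €17419.20.

€17419.20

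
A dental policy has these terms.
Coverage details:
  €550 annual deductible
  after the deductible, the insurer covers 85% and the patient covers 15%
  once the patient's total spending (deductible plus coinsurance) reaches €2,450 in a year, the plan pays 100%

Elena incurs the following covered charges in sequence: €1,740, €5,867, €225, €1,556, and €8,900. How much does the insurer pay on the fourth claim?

Claim 1 — €1,740: deductible takes €550, €1,190 remains; coinsurance €1,190 × 15% = €178.50. Patient pays €728.50; OOP now €728.50. Insurer: €1,740 − €728.50 = €1,011.50.
Claim 2 — €5,867: 15% coinsurance on €5,867 = €880.05. Patient owes €880.05 (running OOP €1,608.55). Plan pays €5,867 − €880.05 = €4,986.95.
Claim 3 — €225: 15% coinsurance on €225 = €33.75. Patient pays €33.75; OOP now €1,642.30. Insurer: €225 − €33.75 = €191.25.
Claim 4 — €1,556: deductible already satisfied, so patient's share is 15% × €1,556 = €233.40. Patient pays €233.40; OOP now €1,875.70. Plan pays €1,556 − €233.40 = €1,322.60.

€1,322.60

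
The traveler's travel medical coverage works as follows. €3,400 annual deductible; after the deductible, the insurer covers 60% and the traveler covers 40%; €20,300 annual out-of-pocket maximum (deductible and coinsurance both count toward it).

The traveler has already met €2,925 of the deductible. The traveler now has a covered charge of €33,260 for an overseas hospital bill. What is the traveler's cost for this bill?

€2,925 of the €3,400 deductible is already met, leaving €475.
That leaves €33,260 − €475 = €32,785 for coinsurance.
Coinsurance: €32,785 × 40% = €13,114.
So the traveler owes €475 + €13,114 = €13,589 before any cap.
Total out-of-pocket so far would be €2,925 + €13,589 = €16,514, below the €20,300 cap — no reduction.

€13,589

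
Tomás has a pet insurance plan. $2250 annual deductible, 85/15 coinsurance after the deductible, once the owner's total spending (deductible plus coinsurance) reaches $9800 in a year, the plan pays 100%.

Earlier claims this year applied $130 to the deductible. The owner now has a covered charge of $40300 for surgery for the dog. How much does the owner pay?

Deductible still to meet: $2250 − $130 = $2120.
After the $2120 deductible portion, $40300 − $2120 = $38180 is subject to coinsurance.
15% of $38180 = $5727 falls to the owner.
That puts the owner's cost at $2120 + $5727 = $7847 before any cap.
Total out-of-pocket so far would be $130 + $7847 = $7977, below the $9800 cap — no reduction.

$7847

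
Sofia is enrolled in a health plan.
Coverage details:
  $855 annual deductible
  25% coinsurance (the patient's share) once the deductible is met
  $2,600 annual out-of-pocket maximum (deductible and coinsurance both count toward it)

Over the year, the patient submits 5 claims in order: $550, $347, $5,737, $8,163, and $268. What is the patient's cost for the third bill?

Bill 1, $550: entire amount goes to the deductible. Patient owes $550 (running OOP $550).
Bill 2, $347: deductible takes $305, $42 remains; 25% of $42 = $10.50. Patient pays $315.50; OOP now $865.50.
Bill 3, $5,737: 25% coinsurance on $5,737 = $1,434.25. Patient pays $1,434.25; OOP now $2,299.75.

$1,434.25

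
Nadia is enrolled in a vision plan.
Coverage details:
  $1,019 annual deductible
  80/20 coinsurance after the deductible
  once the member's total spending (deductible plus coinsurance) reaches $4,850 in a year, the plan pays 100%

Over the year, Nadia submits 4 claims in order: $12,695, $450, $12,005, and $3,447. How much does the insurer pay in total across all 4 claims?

$23,747

Claim 1 ($12,695): deductible takes $1,019, $11,676 remains; coinsurance $11,676 × 20% = $2,335.20. Member owes $3,354.20 (running OOP $3,354.20). Plan pays $12,695 − $3,354.20 = $9,340.80.
Claim 2 ($450): deductible already satisfied, so member's share is 20% × $450 = $90. Cost to member: $90. OOP to date $3,444.20. Insurer: $450 − $90 = $360.
Claim 3 ($12,005): deductible already satisfied, so member's share is 20% × $12,005 = $2,401. OOP would hit $5,845.20 > $4,850, so the cap limits the member to $4,850 − $3,444.20 = $1,405.80. Insurer: $12,005 − $1,405.80 = $10,599.20.
Claim 4 ($3,447): deductible already satisfied, so member's share is 20% × $3,447 = $689.40. OOP would hit $5,539.40 > $4,850, so the cap limits the member to $4,850 − $4,850 = $0. Insurer: $3,447 − $0 = $3,447.
Insurer total = bills − member's total = $28,597 − $4,850 = $23,747.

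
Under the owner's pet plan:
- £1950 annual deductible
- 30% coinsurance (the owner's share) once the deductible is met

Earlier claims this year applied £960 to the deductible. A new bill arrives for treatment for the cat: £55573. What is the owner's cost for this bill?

£17364.90

Deductible still to meet: £1950 − £960 = £990.
The remaining £54583 (= £55573 − £990) moves to coinsurance.
Owner's 30% share of £54583 is £16374.90.
So the owner owes £990 + £16374.90 = £17364.90.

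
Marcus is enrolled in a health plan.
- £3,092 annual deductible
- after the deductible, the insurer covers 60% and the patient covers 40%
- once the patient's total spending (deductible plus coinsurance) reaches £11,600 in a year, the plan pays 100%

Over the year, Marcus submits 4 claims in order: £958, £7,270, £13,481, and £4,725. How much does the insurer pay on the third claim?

Bill 1, £958: all of it applies to the deductible. Patient pays £958; OOP now £958. Plan pays £958 − £958 = £0.
Bill 2, £7,270: £2,134 finishes the deductible; £5,136 goes to coinsurance; coinsurance £5,136 × 40% = £2,054.40. Patient owes £4,188.40 (running OOP £5,146.40). Plan pays £7,270 − £4,188.40 = £3,081.60.
Bill 3, £13,481: deductible met; 40% of £13,481 = £5,392.40. Patient owes £5,392.40 (running OOP £10,538.80). Insurer: £13,481 − £5,392.40 = £8,088.60.

£8,088.60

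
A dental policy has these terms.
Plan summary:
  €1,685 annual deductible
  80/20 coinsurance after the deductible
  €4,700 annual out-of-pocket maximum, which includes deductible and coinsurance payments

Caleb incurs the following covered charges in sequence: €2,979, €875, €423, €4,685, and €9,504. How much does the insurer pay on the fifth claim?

#1 (€2,979): €1,685 to deductible, leaving €1,294; 20% of €1,294 = €258.80. Cost to patient: €1,943.80. OOP to date €1,943.80. Insurer: €2,979 − €1,943.80 = €1,035.20.
#2 (€875): deductible met; 20% of €875 = €175. Patient pays €175; OOP now €2,118.80. Insurer: €875 − €175 = €700.
#3 (€423): deductible met; 20% of €423 = €84.60. Patient pays €84.60; OOP now €2,203.40. Plan pays €423 − €84.60 = €338.40.
#4 (€4,685): deductible already satisfied, so patient's share is 20% × €4,685 = €937. Patient owes €937 (running OOP €3,140.40). Plan pays €4,685 − €937 = €3,748.
#5 (€9,504): 20% coinsurance on €9,504 = €1,900.80. OOP would hit €5,041.20 > €4,700, so the cap limits the patient to €4,700 − €3,140.40 = €1,559.60. Insurer: €9,504 − €1,559.60 = €7,944.40.

€7,944.40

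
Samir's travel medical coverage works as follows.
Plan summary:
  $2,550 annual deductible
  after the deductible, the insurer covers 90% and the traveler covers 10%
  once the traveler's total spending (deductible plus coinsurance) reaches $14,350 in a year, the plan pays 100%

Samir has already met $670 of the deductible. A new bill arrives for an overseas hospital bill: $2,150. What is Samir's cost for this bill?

$1,907

Remaining deductible: $2,550 − $670 = $1,880.
After the $1,880 deductible portion, $2,150 − $1,880 = $270 is subject to coinsurance.
Traveler's 10% share of $270 is $27.
Traveler responsibility before any cap: $1,880 + $27 = $1,907.
Total out-of-pocket so far would be $670 + $1,907 = $2,577, below the $14,350 cap — no reduction.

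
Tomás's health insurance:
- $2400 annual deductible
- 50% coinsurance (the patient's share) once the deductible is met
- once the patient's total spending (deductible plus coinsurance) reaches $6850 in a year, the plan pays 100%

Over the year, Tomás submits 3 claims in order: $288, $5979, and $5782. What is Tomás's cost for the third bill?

Claim 1 ($288): entire amount goes to the deductible. Patient pays $288; OOP now $288.
Claim 2 ($5979): deductible takes $2112, $3867 remains; 50% of $3867 = $1933.50. Cost to patient: $4045.50. OOP to date $4333.50.
Claim 3 ($5782): deductible already satisfied, so patient's share is 50% × $5782 = $2891. Adding that to $4333.50 gives $7224.50, past the $6850 cap; patient pays only $6850 − $4333.50 = $2516.50.

$2516.50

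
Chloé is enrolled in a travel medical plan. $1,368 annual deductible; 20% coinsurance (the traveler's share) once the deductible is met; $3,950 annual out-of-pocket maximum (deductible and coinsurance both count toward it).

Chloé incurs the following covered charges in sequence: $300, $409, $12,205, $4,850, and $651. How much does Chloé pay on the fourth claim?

#1 ($300): entire amount goes to the deductible. Traveler owes $300 (running OOP $300).
#2 ($409): fully absorbed by the deductible. Traveler owes $409 (running OOP $709).
#3 ($12,205): $659 to deductible, leaving $11,546; 20% of $11,546 = $2,309.20. Traveler owes $2,968.20 (running OOP $3,677.20).
#4 ($4,850): deductible met; 20% of $4,850 = $970. Adding that to $3,677.20 gives $4,647.20, past the $3,950 cap; traveler pays only $3,950 − $3,677.20 = $272.80.

$272.80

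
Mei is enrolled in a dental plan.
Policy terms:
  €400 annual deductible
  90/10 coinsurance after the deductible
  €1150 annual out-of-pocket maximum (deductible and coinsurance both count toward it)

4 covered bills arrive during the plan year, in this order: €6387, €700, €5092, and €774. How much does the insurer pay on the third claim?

€5010.70

Claim 1 — €6387: €400 finishes the deductible; €5987 goes to coinsurance; coinsurance €5987 × 10% = €598.70. Patient pays €998.70; OOP now €998.70. Insurer: €6387 − €998.70 = €5388.30.
Claim 2 — €700: deductible met; 10% of €700 = €70. Cost to patient: €70. OOP to date €1068.70. Insurer: €700 − €70 = €630.
Claim 3 — €5092: deductible already satisfied, so patient's share is 10% × €5092 = €509.20. That would push OOP to €1577.90, over the €1150 cap, so patient pays €1150 − €1068.70 = €81.30. Plan pays €5092 − €81.30 = €5010.70.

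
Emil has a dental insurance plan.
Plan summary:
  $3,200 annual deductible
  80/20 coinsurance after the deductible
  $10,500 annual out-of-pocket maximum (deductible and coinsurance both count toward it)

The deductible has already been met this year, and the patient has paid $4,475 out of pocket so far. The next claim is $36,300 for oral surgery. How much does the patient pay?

$6,025

The deductible is already satisfied, so the full bill goes to coinsurance.
Patient's 20% share of $36,300 is $7,260.
That would bring total out-of-pocket to $11,735, past the $10,500 cap. The patient is capped at $10,500 − $4,475 = $6,025 on this claim.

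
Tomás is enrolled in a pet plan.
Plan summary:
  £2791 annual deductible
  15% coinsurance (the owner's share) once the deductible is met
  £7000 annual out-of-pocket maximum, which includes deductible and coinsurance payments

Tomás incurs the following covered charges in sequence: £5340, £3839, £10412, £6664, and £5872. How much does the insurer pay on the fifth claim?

£5182.60

Bill 1, £5340: deductible takes £2791, £2549 remains; owner's 15% is £382.35. Owner owes £3173.35 (running OOP £3173.35). Plan pays £5340 − £3173.35 = £2166.65.
Bill 2, £3839: 15% coinsurance on £3839 = £575.85. Owner pays £575.85; OOP now £3749.20. Insurer: £3839 − £575.85 = £3263.15.
Bill 3, £10412: 15% coinsurance on £10412 = £1561.80. Cost to owner: £1561.80. OOP to date £5311. Plan pays £10412 − £1561.80 = £8850.20.
Bill 4, £6664: 15% coinsurance on £6664 = £999.60. Cost to owner: £999.60. OOP to date £6310.60. Plan pays £6664 − £999.60 = £5664.40.
Bill 5, £5872: deductible met; 15% of £5872 = £880.80. Adding that to £6310.60 gives £7191.40, past the £7000 cap; owner pays only £7000 − £6310.60 = £689.40. Insurer: £5872 − £689.40 = £5182.60.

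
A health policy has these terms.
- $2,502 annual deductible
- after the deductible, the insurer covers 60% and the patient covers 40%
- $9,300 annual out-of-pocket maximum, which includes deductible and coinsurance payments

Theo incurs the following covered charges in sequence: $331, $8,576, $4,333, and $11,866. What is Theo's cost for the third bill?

#1 ($331): entire amount goes to the deductible. Cost to patient: $331. OOP to date $331.
#2 ($8,576): $2,171 to deductible, leaving $6,405; patient's 40% is $2,562. Cost to patient: $4,733. OOP to date $5,064.
#3 ($4,333): 40% coinsurance on $4,333 = $1,733.20. Cost to patient: $1,733.20. OOP to date $6,797.20.

$1,733.20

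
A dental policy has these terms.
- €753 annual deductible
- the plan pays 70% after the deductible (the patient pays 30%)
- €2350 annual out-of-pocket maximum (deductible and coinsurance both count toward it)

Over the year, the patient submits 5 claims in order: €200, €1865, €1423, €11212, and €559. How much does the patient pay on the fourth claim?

Bill 1, €200: all of it applies to the deductible. Cost to patient: €200. OOP to date €200.
Bill 2, €1865: €553 to deductible, leaving €1312; 30% of €1312 = €393.60. Patient pays €946.60; OOP now €1146.60.
Bill 3, €1423: 30% coinsurance on €1423 = €426.90. Patient pays €426.90; OOP now €1573.50.
Bill 4, €11212: deductible met; 30% of €11212 = €3363.60. OOP would hit €4937.10 > €2350, so the cap limits the patient to €2350 − €1573.50 = €776.50.

€776.50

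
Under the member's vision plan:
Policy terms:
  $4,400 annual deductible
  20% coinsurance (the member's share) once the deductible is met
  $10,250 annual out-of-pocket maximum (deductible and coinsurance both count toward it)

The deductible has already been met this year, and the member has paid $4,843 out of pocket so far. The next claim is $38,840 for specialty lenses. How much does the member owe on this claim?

$5,407

The deductible is already satisfied, so the full bill goes to coinsurance.
20% of $38,840 = $7,768 falls to the member.
Adding $7,768 to the $4,843 already spent would give $12,611, which exceeds the $10,250 cap; the member pays just $10,250 − $4,843 = $5,407.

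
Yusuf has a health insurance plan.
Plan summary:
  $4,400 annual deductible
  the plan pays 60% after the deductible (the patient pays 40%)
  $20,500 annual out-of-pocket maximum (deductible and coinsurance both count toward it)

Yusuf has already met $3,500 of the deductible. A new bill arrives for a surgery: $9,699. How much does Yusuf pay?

$4,419.60

$3,500 of the $4,400 deductible is already met, leaving $900.
That leaves $9,699 − $900 = $8,799 for coinsurance.
40% of $8,799 = $3,519.60 falls to the patient.
Patient responsibility before any cap: $900 + $3,519.60 = $4,419.60.
Cumulative spending $3,500 + $4,419.60 = $7,919.60 stays under the $20,500 maximum.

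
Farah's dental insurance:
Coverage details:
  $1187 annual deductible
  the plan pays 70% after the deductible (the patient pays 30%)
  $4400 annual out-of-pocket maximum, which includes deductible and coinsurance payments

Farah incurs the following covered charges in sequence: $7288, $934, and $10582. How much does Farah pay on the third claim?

Claim 1 — $7288: deductible takes $1187, $6101 remains; patient's 30% is $1830.30. Patient owes $3017.30 (running OOP $3017.30).
Claim 2 — $934: deductible already satisfied, so patient's share is 30% × $934 = $280.20. Cost to patient: $280.20. OOP to date $3297.50.
Claim 3 — $10582: deductible met; 30% of $10582 = $3174.60. That would push OOP to $6472.10, over the $4400 cap, so patient pays $4400 − $3297.50 = $1102.50.

$1102.50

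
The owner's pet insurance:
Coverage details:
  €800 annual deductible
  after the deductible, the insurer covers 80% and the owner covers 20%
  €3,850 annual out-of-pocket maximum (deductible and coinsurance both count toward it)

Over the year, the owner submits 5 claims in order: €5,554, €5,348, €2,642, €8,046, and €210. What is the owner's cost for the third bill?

Claim 1 (€5,554): €800 to deductible, leaving €4,754; owner's 20% is €950.80. Cost to owner: €1,750.80. OOP to date €1,750.80.
Claim 2 (€5,348): 20% coinsurance on €5,348 = €1,069.60. Owner pays €1,069.60; OOP now €2,820.40.
Claim 3 (€2,642): 20% coinsurance on €2,642 = €528.40. Owner owes €528.40 (running OOP €3,348.80).

€528.40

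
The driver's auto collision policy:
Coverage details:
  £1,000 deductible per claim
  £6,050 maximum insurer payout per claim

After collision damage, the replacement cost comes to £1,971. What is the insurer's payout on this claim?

£971

Less the £1,000 deductible: £1,971 − £1,000 = £971.
£971 is within the £6,050 limit, so the insurer pays £971.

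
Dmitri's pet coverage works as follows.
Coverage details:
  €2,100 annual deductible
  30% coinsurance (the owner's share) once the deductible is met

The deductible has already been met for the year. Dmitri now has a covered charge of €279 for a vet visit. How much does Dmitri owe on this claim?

€83.70

The deductible is already satisfied, so the full bill goes to coinsurance.
30% of €279 = €83.70 falls to the owner.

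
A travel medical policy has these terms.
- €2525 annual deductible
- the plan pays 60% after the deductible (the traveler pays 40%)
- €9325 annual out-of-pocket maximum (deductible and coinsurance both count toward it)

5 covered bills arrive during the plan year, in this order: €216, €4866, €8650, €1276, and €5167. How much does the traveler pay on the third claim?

€3460

Claim 1 (€216): all of it applies to the deductible. Traveler pays €216; OOP now €216.
Claim 2 (€4866): €2309 finishes the deductible; €2557 goes to coinsurance; traveler's 40% is €1022.80. Traveler pays €3331.80; OOP now €3547.80.
Claim 3 (€8650): 40% coinsurance on €8650 = €3460. Traveler pays €3460; OOP now €7007.80.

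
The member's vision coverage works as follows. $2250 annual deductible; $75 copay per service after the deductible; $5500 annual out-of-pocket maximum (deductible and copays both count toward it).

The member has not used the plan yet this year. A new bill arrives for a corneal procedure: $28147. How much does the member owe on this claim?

$2325

The full $2250 deductible is still open; $2250 of this bill applies to it.
After the $2250 deductible portion, $28147 − $2250 = $25897 is subject to the copay.
Copay on this service: $75.
So the member owes $2250 + $75 = $2325 before any cap.
Year-to-date out-of-pocket becomes $0 + $2325 = $2325, still under the $5500 maximum, so no cap applies.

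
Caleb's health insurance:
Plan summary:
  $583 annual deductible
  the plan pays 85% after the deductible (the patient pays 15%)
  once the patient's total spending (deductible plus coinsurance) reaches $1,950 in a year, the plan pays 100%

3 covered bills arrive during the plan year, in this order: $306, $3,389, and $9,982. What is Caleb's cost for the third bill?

$900.20

Bill 1, $306: fully absorbed by the deductible. Cost to patient: $306. OOP to date $306.
Bill 2, $3,389: $277 to deductible, leaving $3,112; patient's 15% is $466.80. Cost to patient: $743.80. OOP to date $1,049.80.
Bill 3, $9,982: deductible already satisfied, so patient's share is 15% × $9,982 = $1,497.30. That would push OOP to $2,547.10, over the $1,950 cap, so patient pays $1,950 − $1,049.80 = $900.20.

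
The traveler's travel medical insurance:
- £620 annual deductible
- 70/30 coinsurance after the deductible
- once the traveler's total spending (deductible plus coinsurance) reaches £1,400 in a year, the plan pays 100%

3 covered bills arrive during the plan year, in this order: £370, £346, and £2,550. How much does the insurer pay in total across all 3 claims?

Claim 1 (£370): entire amount goes to the deductible. Traveler pays £370; OOP now £370. Insurer: £370 − £370 = £0.
Claim 2 (£346): deductible takes £250, £96 remains; traveler's 30% is £28.80. Traveler pays £278.80; OOP now £648.80. Insurer: £346 − £278.80 = £67.20.
Claim 3 (£2,550): deductible already satisfied, so traveler's share is 30% × £2,550 = £765. OOP would hit £1,413.80 > £1,400, so the cap limits the traveler to £1,400 − £648.80 = £751.20. Plan pays £2,550 − £751.20 = £1,798.80.
Insurer total = bills − traveler's total = £3,266 − £1,400 = £1,866.

£1,866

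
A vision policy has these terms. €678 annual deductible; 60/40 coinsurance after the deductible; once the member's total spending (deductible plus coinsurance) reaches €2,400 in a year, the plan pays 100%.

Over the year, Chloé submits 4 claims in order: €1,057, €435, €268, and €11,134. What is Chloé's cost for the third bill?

Claim 1 — €1,057: €678 to deductible, leaving €379; member's 40% is €151.60. Member owes €829.60 (running OOP €829.60).
Claim 2 — €435: 40% coinsurance on €435 = €174. Member pays €174; OOP now €1,003.60.
Claim 3 — €268: deductible met; 40% of €268 = €107.20. Member owes €107.20 (running OOP €1,110.80).

€107.20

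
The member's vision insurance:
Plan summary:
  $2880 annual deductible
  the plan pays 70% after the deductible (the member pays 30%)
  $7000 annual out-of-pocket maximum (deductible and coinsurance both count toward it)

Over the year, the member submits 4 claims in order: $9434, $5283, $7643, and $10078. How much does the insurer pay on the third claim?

$7074.10

Claim 1 — $9434: $2880 to deductible, leaving $6554; 30% of $6554 = $1966.20. Cost to member: $4846.20. OOP to date $4846.20. Insurer: $9434 − $4846.20 = $4587.80.
Claim 2 — $5283: 30% coinsurance on $5283 = $1584.90. Member pays $1584.90; OOP now $6431.10. Plan pays $5283 − $1584.90 = $3698.10.
Claim 3 — $7643: deductible already satisfied, so member's share is 30% × $7643 = $2292.90. Adding that to $6431.10 gives $8724, past the $7000 cap; member pays only $7000 − $6431.10 = $568.90. Insurer: $7643 − $568.90 = $7074.10.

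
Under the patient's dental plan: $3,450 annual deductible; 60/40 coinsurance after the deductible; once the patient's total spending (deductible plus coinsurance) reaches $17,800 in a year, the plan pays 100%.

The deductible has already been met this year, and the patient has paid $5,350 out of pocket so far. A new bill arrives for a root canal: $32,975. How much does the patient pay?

With the deductible met, the entire $32,975 is subject to coinsurance.
Patient's 40% share of $32,975 is $13,190.
Adding $13,190 to the $5,350 already spent would give $18,540, which exceeds the $17,800 cap; the patient pays just $17,800 − $5,350 = $12,450.

$12,450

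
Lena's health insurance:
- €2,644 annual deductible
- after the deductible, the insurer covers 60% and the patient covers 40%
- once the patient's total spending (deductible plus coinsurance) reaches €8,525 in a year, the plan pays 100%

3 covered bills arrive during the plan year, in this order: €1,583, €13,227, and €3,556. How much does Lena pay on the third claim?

€1,014.60

#1 (€1,583): fully absorbed by the deductible. Patient pays €1,583; OOP now €1,583.
#2 (€13,227): deductible takes €1,061, €12,166 remains; patient's 40% is €4,866.40. Patient owes €5,927.40 (running OOP €7,510.40).
#3 (€3,556): 40% coinsurance on €3,556 = €1,422.40. Adding that to €7,510.40 gives €8,932.80, past the €8,525 cap; patient pays only €8,525 − €7,510.40 = €1,014.60.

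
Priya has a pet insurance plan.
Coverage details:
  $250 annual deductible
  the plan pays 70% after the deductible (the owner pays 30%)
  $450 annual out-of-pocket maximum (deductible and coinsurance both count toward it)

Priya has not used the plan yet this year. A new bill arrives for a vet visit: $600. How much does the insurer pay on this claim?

$245

Nothing has been paid toward the $250 deductible, so the first $250 of this charge is applied there.
The remaining $350 (= $600 − $250) moves to coinsurance.
Coinsurance: $350 × 30% = $105.
So the owner owes $250 + $105 = $355 before any cap.
Year-to-date out-of-pocket becomes $0 + $355 = $355, still under the $450 maximum, so no cap applies.
The insurer covers the remainder: $600 − $355 = $245.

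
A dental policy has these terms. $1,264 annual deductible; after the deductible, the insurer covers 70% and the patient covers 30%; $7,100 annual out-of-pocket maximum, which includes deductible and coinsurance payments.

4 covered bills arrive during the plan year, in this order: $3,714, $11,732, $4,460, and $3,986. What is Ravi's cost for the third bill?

$1,338

Bill 1, $3,714: deductible takes $1,264, $2,450 remains; coinsurance $2,450 × 30% = $735. Patient owes $1,999 (running OOP $1,999).
Bill 2, $11,732: 30% coinsurance on $11,732 = $3,519.60. Patient pays $3,519.60; OOP now $5,518.60.
Bill 3, $4,460: deductible met; 30% of $4,460 = $1,338. Patient owes $1,338 (running OOP $6,856.60).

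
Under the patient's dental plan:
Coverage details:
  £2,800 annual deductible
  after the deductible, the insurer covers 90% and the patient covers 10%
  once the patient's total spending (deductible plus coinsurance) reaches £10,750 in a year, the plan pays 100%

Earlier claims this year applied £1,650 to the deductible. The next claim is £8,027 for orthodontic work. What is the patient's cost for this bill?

Deductible still to meet: £2,800 − £1,650 = £1,150.
The remaining £6,877 (= £8,027 − £1,150) moves to coinsurance.
Coinsurance: £6,877 × 10% = £687.70.
That puts the patient's cost at £1,150 + £687.70 = £1,837.70 before any cap.
Cumulative spending £1,650 + £1,837.70 = £3,487.70 stays under the £10,750 maximum.

£1,837.70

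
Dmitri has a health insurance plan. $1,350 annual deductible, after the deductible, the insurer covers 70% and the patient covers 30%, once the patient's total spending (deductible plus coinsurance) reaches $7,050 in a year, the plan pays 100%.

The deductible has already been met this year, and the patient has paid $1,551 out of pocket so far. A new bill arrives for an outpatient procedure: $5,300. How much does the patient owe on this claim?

$1,590

The deductible is already satisfied, so the full bill goes to coinsurance.
Patient's 30% share of $5,300 is $1,590.
Cumulative spending $1,551 + $1,590 = $3,141 stays under the $7,050 maximum.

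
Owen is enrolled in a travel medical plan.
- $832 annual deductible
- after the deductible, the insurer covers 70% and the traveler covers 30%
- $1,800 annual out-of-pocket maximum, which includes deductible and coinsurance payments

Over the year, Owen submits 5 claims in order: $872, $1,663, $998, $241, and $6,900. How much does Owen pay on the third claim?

Claim 1 ($872): $832 to deductible, leaving $40; coinsurance $40 × 30% = $12. Traveler owes $844 (running OOP $844).
Claim 2 ($1,663): deductible met; 30% of $1,663 = $498.90. Traveler pays $498.90; OOP now $1,342.90.
Claim 3 ($998): 30% coinsurance on $998 = $299.40. Traveler owes $299.40 (running OOP $1,642.30).

$299.40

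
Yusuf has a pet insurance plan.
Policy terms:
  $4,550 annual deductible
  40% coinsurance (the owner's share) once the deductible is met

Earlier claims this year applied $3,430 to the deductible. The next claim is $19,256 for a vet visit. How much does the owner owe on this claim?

$8,374.40

$3,430 of the $4,550 deductible is already met, leaving $1,120.
That leaves $19,256 − $1,120 = $18,136 for coinsurance.
Coinsurance: $18,136 × 40% = $7,254.40.
So the owner owes $1,120 + $7,254.40 = $8,374.40.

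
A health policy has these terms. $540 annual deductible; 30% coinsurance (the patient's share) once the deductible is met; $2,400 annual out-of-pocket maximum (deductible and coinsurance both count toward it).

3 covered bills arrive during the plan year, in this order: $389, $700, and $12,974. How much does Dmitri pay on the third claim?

$1,695.30

Claim 1 — $389: entire amount goes to the deductible. Patient owes $389 (running OOP $389).
Claim 2 — $700: $151 finishes the deductible; $549 goes to coinsurance; patient's 30% is $164.70. Patient pays $315.70; OOP now $704.70.
Claim 3 — $12,974: deductible met; 30% of $12,974 = $3,892.20. Adding that to $704.70 gives $4,596.90, past the $2,400 cap; patient pays only $2,400 − $704.70 = $1,695.30.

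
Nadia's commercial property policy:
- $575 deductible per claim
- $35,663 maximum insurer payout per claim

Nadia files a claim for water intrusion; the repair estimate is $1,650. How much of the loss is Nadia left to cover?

$575

Subtract the deductible: $1,650 − $575 = $1,075.
That's under the $35,663 cap, so the insurer reimburses the full $1,075.
The business bears the rest of the original loss: $1,650 − $1,075 = $575.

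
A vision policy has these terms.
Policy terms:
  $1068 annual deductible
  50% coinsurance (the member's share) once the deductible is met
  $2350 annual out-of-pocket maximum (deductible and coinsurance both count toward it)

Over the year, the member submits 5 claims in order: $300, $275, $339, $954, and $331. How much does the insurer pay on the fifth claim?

Bill 1, $300: all of it applies to the deductible. Cost to member: $300. OOP to date $300. Insurer: $300 − $300 = $0.
Bill 2, $275: entire amount goes to the deductible. Member pays $275; OOP now $575. Plan pays $275 − $275 = $0.
Bill 3, $339: all of it applies to the deductible. Cost to member: $339. OOP to date $914. Insurer: $339 − $339 = $0.
Bill 4, $954: $154 to deductible, leaving $800; member's 50% is $400. Member pays $554; OOP now $1468. Plan pays $954 − $554 = $400.
Bill 5, $331: deductible already satisfied, so member's share is 50% × $331 = $165.50. Member owes $165.50 (running OOP $1633.50). Plan pays $331 − $165.50 = $165.50.

$165.50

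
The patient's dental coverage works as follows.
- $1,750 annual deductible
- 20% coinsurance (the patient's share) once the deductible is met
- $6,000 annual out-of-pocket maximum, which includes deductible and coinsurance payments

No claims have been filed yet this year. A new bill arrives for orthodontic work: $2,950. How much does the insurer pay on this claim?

Deductible not yet touched, so the first $1,750 of the bill goes to the deductible.
After the $1,750 deductible portion, $2,950 − $1,750 = $1,200 is subject to coinsurance.
20% of $1,200 = $240 falls to the patient.
That puts the patient's cost at $1,750 + $240 = $1,990 before any cap.
Year-to-date out-of-pocket becomes $0 + $1,990 = $1,990, still under the $6,000 maximum, so no cap applies.
The plan picks up $2,950 − $1,990 = $960.

$960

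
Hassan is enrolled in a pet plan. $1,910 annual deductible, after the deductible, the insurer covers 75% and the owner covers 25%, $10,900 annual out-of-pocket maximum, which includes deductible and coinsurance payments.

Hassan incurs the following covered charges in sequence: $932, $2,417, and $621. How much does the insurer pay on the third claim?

$465.75

Claim 1 — $932: fully absorbed by the deductible. Owner owes $932 (running OOP $932). Insurer: $932 − $932 = $0.
Claim 2 — $2,417: deductible takes $978, $1,439 remains; coinsurance $1,439 × 25% = $359.75. Owner owes $1,337.75 (running OOP $2,269.75). Insurer: $2,417 − $1,337.75 = $1,079.25.
Claim 3 — $621: 25% coinsurance on $621 = $155.25. Owner owes $155.25 (running OOP $2,425). Insurer: $621 − $155.25 = $465.75.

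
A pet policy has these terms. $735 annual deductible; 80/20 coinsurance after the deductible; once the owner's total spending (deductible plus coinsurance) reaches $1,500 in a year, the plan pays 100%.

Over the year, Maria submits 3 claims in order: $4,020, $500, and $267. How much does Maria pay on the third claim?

$8

Claim 1 — $4,020: $735 to deductible, leaving $3,285; coinsurance $3,285 × 20% = $657. Owner owes $1,392 (running OOP $1,392).
Claim 2 — $500: 20% coinsurance on $500 = $100. Cost to owner: $100. OOP to date $1,492.
Claim 3 — $267: deductible already satisfied, so owner's share is 20% × $267 = $53.40. That would push OOP to $1,545.40, over the $1,500 cap, so owner pays $1,500 − $1,492 = $8.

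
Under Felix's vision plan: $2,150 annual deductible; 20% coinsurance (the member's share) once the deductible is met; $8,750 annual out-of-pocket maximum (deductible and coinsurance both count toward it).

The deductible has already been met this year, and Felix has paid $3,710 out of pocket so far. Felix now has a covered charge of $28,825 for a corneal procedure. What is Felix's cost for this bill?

$5,040

With the deductible met, the entire $28,825 is subject to coinsurance.
Member's 20% share of $28,825 is $5,765.
That would bring total out-of-pocket to $9,475, past the $8,750 cap. The member is capped at $8,750 − $3,710 = $5,040 on this claim.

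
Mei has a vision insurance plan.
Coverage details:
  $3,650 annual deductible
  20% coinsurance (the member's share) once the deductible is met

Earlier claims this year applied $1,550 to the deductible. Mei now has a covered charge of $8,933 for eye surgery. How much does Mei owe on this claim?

$1,550 of the $3,650 deductible is already met, leaving $2,100.
After the $2,100 deductible portion, $8,933 − $2,100 = $6,833 is subject to coinsurance.
20% of $6,833 = $1,366.60 falls to the member.
Member responsibility: $2,100 + $1,366.60 = $3,466.60.

$3,466.60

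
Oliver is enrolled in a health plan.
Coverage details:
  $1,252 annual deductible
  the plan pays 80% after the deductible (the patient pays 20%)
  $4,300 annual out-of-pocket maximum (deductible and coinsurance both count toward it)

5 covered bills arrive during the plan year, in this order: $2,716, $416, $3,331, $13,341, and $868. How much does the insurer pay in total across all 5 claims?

$16,372

#1 ($2,716): deductible takes $1,252, $1,464 remains; 20% of $1,464 = $292.80. Patient owes $1,544.80 (running OOP $1,544.80). Insurer: $2,716 − $1,544.80 = $1,171.20.
#2 ($416): deductible already satisfied, so patient's share is 20% × $416 = $83.20. Patient owes $83.20 (running OOP $1,628). Insurer: $416 − $83.20 = $332.80.
#3 ($3,331): 20% coinsurance on $3,331 = $666.20. Patient owes $666.20 (running OOP $2,294.20). Insurer: $3,331 − $666.20 = $2,664.80.
#4 ($13,341): 20% coinsurance on $13,341 = $2,668.20. That would push OOP to $4,962.40, over the $4,300 cap, so patient pays $4,300 − $2,294.20 = $2,005.80. Plan pays $13,341 − $2,005.80 = $11,335.20.
#5 ($868): deductible already satisfied, so patient's share is 20% × $868 = $173.60. Adding that to $4,300 gives $4,473.60, past the $4,300 cap; patient pays only $4,300 − $4,300 = $0. Plan pays $868 − $0 = $868.
Insurer total = bills − patient's total = $20,672 − $4,300 = $16,372.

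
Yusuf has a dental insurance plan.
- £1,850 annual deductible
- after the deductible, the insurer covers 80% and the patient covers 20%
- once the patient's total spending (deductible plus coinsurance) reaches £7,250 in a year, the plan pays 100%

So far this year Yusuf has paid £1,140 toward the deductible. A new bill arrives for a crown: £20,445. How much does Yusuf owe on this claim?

Remaining deductible: £1,850 − £1,140 = £710.
After the £710 deductible portion, £20,445 − £710 = £19,735 is subject to coinsurance.
Coinsurance: £19,735 × 20% = £3,947.
That puts the patient's cost at £710 + £3,947 = £4,657 before any cap.
Year-to-date out-of-pocket becomes £1,140 + £4,657 = £5,797, still under the £7,250 maximum, so no cap applies.

£4,657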